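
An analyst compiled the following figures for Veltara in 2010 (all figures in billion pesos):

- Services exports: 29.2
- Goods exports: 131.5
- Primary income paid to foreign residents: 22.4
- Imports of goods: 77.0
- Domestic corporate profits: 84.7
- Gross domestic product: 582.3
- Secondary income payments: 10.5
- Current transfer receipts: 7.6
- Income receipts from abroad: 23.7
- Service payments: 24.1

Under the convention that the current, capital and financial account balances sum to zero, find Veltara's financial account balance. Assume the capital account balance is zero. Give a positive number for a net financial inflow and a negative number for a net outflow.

Goods balance = 131.5 - 77.0 = 54.5
Services balance = 29.2 - 24.1 = 5.1
Trade balance (goods + services) = 54.5 + 5.1 = 59.6
Net primary income = 23.7 - 22.4 = 1.3
Net secondary income = 7.6 - 10.5 = -2.9
Current account = 59.6 + 1.3 + (-2.9) = 58.0
Financial account = -(58.0) = -58.0

-58.0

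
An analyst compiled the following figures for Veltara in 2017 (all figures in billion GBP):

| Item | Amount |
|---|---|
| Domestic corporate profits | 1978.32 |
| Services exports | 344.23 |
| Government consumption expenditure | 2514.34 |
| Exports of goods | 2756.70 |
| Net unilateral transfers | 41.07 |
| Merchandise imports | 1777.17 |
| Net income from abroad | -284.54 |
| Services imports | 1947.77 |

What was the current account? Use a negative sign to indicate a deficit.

-867.48

Goods balance = 2756.70 - 1777.17 = 979.53
Services balance = 344.23 - 1947.77 = -1603.54
Trade balance (goods + services) = 979.53 + (-1603.54) = -624.01
Net primary income = -284.54
Net secondary income = 41.07
Current account = -624.01 + (-284.54) + 41.07 = -867.48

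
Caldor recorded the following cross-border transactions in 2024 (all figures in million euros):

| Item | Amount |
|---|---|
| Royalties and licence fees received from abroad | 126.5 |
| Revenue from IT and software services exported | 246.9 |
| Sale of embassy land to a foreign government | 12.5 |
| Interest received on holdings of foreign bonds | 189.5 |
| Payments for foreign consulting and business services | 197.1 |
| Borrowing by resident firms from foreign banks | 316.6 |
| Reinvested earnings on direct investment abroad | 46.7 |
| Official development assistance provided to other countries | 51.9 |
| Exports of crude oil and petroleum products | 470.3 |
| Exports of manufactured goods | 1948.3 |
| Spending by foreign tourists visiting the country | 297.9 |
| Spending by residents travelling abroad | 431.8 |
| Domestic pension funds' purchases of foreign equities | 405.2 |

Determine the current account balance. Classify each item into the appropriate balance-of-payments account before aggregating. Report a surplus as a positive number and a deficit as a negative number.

2645.3

Goods: 470.3 + 1948.3 = 2418.6
Services: 297.9 + 246.9 + 126.5 - 431.8 - 197.1 = 42.4
Primary income: 46.7 + 189.5 = 236.2
Secondary income: -51.9
Current account = 2418.6 + 42.4 + 236.2 + (-51.9) = 2645.3
(Excluded from the current account — capital account: sale of embassy land to a foreign government 12.5; financial account: borrowing by resident firms from foreign banks 316.6, domestic pension funds' purchases of foreign equities 405.2.)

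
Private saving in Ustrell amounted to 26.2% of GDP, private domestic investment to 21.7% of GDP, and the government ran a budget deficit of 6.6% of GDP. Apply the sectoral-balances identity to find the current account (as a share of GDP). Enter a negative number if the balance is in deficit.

By the sectoral-balances identity, CA = (S_private - I) + (T - G).
Private balance = 26.2 - 21.7 = 4.5
Government balance (T - G) = -6.6
CA = 4.5 + (-6.6) = -2.1

-2.1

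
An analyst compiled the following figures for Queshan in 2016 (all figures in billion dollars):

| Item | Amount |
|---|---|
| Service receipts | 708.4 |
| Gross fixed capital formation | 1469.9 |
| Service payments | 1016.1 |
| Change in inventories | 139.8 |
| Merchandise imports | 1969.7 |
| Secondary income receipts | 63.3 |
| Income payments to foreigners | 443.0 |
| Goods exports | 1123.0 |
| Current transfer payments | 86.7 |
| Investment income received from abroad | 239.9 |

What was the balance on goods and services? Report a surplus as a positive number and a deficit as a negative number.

Goods balance = 1123.0 - 1969.7 = -846.7
Services balance = 708.4 - 1016.1 = -307.7
Trade balance (goods + services) = -846.7 + (-307.7) = -1154.4

-1154.4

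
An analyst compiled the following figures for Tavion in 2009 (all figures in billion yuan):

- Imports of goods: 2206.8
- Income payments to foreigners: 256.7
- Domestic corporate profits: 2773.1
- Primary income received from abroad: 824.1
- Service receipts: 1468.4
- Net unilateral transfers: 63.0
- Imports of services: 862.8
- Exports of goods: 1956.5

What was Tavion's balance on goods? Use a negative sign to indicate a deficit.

-250.3

Goods balance = 1956.5 - 2206.8 = -250.3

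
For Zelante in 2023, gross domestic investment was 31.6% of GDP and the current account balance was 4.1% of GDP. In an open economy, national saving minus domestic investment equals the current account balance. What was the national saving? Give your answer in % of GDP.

S - I = CA (net lending to the rest of the world).
S = I + CA = 31.6 + 4.1 = 35.7

35.7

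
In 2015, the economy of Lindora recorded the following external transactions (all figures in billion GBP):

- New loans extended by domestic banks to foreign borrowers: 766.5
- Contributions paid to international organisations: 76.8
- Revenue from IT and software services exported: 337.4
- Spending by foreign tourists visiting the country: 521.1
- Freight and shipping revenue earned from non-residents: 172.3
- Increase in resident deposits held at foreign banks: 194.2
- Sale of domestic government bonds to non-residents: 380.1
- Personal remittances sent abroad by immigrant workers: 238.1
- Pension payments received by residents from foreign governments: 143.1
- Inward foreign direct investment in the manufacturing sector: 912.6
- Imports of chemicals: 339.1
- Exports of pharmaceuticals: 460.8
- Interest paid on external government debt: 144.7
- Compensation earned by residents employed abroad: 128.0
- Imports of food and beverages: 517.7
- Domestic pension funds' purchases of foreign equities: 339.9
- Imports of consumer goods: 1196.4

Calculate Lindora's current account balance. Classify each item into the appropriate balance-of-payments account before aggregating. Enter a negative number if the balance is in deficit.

Goods: -339.1 - 1196.4 + 460.8 - 517.7 = -1592.4
Services: 337.4 + 521.1 + 172.3 = 1030.8
Primary income: -144.7 + 128.0 = -16.7
Secondary income: 143.1 - 238.1 - 76.8 = -171.8
Current account = (-1592.4) + 1030.8 + (-16.7) + (-171.8) = -750.1
(Excluded from the current account — financial account: new loans extended by domestic banks to foreign borrowers 766.5, increase in resident deposits held at foreign banks 194.2, sale of domestic government bonds to non-residents 380.1, inward foreign direct investment in the manufacturing sector 912.6, domestic pension funds' purchases of foreign equities 339.9.)

-750.1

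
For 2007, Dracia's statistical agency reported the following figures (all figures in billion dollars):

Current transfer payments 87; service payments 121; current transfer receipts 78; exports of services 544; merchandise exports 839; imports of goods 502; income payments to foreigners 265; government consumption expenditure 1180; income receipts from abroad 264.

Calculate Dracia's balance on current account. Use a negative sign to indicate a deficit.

Goods balance = 839 - 502 = 337
Services balance = 544 - 121 = 423
Trade balance (goods + services) = 337 + 423 = 760
Net primary income = 264 - 265 = -1
Net secondary income = 78 - 87 = -9
Current account = 760 + (-1) + (-9) = 750

750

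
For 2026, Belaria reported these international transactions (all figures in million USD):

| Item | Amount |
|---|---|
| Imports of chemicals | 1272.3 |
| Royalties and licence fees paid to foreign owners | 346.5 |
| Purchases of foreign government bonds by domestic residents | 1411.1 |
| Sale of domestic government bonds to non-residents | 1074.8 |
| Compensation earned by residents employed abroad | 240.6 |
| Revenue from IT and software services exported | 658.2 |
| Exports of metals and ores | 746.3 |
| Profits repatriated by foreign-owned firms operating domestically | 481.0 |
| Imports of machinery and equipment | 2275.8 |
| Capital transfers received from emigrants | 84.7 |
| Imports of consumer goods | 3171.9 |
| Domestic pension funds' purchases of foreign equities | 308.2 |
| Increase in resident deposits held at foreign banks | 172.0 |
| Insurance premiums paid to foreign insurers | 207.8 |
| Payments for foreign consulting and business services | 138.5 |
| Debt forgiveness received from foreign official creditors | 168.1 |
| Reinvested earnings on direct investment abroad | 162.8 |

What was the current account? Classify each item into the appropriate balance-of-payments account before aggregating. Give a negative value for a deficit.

-6085.9

Goods: -1272.3 - 2275.8 + 746.3 - 3171.9 = -5973.7
Services: -346.5 - 207.8 + 658.2 - 138.5 = -34.6
Primary income: -481.0 + 162.8 + 240.6 = -77.6
Current account = (-5973.7) + (-34.6) + (-77.6) = -6085.9
(Excluded from the current account — financial account: purchases of foreign government bonds by domestic residents 1411.1, sale of domestic government bonds to non-residents 1074.8, domestic pension funds' purchases of foreign equities 308.2, increase in resident deposits held at foreign banks 172.0; capital account: capital transfers received from emigrants 84.7, debt forgiveness received from foreign official creditors 168.1.)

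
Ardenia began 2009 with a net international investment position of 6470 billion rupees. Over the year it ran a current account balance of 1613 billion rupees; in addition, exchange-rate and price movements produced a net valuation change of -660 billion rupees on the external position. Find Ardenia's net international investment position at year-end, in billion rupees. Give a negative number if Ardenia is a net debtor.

Change in NIIP = current account + net valuation change = 1613 + (-660) = 953
End-of-year NIIP = 6470 + 953 = 7423

7423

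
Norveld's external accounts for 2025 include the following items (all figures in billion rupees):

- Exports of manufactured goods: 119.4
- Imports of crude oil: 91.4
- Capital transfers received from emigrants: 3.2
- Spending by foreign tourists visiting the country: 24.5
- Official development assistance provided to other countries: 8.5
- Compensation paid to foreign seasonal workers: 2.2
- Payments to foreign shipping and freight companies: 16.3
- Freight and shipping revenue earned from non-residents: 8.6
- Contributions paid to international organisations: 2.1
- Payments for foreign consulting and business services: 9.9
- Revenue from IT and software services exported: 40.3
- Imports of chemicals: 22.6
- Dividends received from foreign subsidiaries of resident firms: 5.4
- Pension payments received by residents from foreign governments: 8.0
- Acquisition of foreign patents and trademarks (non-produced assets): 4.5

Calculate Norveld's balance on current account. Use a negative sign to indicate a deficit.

Goods: -91.4 - 22.6 + 119.4 = 5.4
Services: 24.5 - 16.3 + 40.3 - 9.9 + 8.6 = 47.2
Primary income: 5.4 - 2.2 = 3.2
Secondary income: -8.5 + 8.0 - 2.1 = -2.6
Current account = 5.4 + 47.2 + 3.2 + (-2.6) = 53.2
(Excluded from the current account — capital account: capital transfers received from emigrants 3.2, acquisition of foreign patents and trademarks (non-produced assets) 4.5.)

53.2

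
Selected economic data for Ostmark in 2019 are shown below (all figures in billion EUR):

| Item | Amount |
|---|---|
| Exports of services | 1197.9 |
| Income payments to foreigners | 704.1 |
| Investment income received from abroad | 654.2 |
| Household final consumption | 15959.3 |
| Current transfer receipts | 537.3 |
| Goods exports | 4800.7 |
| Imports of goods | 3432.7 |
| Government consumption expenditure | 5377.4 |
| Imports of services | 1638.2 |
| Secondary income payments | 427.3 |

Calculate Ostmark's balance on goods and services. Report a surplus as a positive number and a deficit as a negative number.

Goods balance = 4800.7 - 3432.7 = 1368.0
Services balance = 1197.9 - 1638.2 = -440.3
Trade balance (goods + services) = 1368.0 + (-440.3) = 927.7

927.7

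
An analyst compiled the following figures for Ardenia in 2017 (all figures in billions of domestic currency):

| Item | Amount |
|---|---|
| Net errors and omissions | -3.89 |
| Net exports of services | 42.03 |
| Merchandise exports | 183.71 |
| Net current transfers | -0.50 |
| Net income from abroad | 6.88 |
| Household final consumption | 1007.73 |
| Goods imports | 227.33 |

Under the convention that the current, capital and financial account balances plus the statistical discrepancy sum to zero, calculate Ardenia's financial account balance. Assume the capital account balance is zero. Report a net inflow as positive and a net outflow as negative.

Goods balance = 183.71 - 227.33 = -43.62
Services balance = 42.03
Trade balance (goods + services) = -43.62 + 42.03 = -1.59
Net primary income = 6.88
Net secondary income = -0.50
Current account = -1.59 + 6.88 + (-0.50) = 4.79
Financial account = -(4.79 + (-3.89)) = -0.90

-0.90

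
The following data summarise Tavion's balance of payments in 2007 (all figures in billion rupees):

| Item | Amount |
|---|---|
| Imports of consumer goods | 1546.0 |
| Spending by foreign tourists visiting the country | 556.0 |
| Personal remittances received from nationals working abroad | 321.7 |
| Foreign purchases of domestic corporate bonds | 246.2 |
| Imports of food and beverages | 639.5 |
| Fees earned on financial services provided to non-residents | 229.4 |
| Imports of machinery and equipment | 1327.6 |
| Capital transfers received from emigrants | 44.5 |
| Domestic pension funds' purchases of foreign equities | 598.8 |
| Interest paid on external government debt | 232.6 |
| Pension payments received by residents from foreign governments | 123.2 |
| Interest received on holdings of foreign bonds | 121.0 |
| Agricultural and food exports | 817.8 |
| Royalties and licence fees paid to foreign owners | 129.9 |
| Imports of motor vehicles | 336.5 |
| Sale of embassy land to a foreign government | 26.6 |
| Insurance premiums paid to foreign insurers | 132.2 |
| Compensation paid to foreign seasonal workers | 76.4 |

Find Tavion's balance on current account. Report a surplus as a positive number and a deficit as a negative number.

Goods: -1546.0 + 817.8 - 336.5 - 1327.6 - 639.5 = -3031.8
Services: 229.4 - 132.2 + 556.0 - 129.9 = 523.3
Primary income: -76.4 - 232.6 + 121.0 = -188.0
Secondary income: 123.2 + 321.7 = 444.9
Current account = (-3031.8) + 523.3 + (-188.0) + 444.9 = -2251.6
(Excluded from the current account — financial account: foreign purchases of domestic corporate bonds 246.2, domestic pension funds' purchases of foreign equities 598.8; capital account: capital transfers received from emigrants 44.5, sale of embassy land to a foreign government 26.6.)

-2251.6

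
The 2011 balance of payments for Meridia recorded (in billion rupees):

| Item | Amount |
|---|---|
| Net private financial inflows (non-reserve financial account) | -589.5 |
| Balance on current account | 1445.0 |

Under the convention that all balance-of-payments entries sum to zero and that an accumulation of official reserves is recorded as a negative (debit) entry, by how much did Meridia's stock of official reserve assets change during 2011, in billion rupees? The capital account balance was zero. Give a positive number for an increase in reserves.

855.5

Official reserve transactions balance = -(1445.0 + (-589.5)) = -855.5
An accumulation of reserves is recorded as a debit (negative entry), so the change in the stock of reserves is the negative of that balance.
Change in official reserves = -(-855.5) = 855.5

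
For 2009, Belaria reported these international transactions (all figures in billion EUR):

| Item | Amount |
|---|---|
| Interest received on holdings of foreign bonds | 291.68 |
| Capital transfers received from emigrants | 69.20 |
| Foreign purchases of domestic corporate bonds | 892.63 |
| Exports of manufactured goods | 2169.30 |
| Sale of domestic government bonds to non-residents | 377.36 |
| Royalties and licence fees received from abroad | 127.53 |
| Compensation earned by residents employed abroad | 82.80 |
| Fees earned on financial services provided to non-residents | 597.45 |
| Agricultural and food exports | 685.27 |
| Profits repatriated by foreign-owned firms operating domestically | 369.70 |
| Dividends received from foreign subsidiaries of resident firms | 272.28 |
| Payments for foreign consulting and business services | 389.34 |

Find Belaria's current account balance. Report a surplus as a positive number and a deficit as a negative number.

3467.27

Goods: 685.27 + 2169.30 = 2854.57
Services: 597.45 - 389.34 + 127.53 = 335.64
Primary income: 291.68 - 369.70 + 82.80 + 272.28 = 277.06
Current account = 2854.57 + 335.64 + 277.06 = 3467.27
(Excluded from the current account — capital account: capital transfers received from emigrants 69.20; financial account: foreign purchases of domestic corporate bonds 892.63, sale of domestic government bonds to non-residents 377.36.)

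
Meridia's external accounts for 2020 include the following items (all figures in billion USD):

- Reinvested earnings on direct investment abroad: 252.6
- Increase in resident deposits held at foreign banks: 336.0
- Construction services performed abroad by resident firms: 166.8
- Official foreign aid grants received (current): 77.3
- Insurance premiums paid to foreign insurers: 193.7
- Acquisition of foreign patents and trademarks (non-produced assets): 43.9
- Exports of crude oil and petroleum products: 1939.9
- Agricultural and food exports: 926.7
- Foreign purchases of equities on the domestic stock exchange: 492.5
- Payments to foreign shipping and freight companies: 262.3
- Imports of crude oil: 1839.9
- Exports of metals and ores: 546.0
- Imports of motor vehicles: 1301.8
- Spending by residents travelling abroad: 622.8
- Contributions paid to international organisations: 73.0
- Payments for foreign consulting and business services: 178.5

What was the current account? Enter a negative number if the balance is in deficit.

Goods: 1939.9 + 546.0 - 1301.8 + 926.7 - 1839.9 = 270.9
Services: -262.3 + 166.8 - 622.8 - 193.7 - 178.5 = -1090.5
Primary income: 252.6
Secondary income: 77.3 - 73.0 = 4.3
Current account = 270.9 + (-1090.5) + 252.6 + 4.3 = -562.7
(Excluded from the current account — financial account: increase in resident deposits held at foreign banks 336.0, foreign purchases of equities on the domestic stock exchange 492.5; capital account: acquisition of foreign patents and trademarks (non-produced assets) 43.9.)

-562.7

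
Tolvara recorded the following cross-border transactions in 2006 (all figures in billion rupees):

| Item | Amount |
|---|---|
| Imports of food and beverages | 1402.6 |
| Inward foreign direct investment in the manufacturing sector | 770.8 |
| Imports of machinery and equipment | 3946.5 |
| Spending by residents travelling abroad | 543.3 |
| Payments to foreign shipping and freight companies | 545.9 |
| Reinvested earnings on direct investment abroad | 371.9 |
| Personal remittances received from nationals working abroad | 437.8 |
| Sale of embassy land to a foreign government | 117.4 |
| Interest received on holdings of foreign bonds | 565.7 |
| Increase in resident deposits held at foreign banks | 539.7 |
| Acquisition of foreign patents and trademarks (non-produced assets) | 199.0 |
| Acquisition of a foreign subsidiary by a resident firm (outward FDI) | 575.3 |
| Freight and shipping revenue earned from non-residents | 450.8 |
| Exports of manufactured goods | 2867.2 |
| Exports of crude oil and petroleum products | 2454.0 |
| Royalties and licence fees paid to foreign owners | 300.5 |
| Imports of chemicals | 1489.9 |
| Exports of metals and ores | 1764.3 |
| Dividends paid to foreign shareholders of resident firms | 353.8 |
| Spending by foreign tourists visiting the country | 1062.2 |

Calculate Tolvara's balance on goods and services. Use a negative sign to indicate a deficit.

369.8

Goods: -3946.5 + 2867.2 - 1489.9 + 2454.0 - 1402.6 + 1764.3 = 246.5
Services: -545.9 - 300.5 + 450.8 + 1062.2 - 543.3 = 123.3
Trade balance = 246.5 + 123.3 = 369.8
(Excluded from the trade balance — financial account: inward foreign direct investment in the manufacturing sector 770.8, increase in resident deposits held at foreign banks 539.7, acquisition of a foreign subsidiary by a resident firm (outward FDI) 575.3; primary income: reinvested earnings on direct investment abroad 371.9, interest received on holdings of foreign bonds 565.7, dividends paid to foreign shareholders of resident firms 353.8; secondary income: personal remittances received from nationals working abroad 437.8; capital account: sale of embassy land to a foreign government 117.4, acquisition of foreign patents and trademarks (non-produced assets) 199.0.)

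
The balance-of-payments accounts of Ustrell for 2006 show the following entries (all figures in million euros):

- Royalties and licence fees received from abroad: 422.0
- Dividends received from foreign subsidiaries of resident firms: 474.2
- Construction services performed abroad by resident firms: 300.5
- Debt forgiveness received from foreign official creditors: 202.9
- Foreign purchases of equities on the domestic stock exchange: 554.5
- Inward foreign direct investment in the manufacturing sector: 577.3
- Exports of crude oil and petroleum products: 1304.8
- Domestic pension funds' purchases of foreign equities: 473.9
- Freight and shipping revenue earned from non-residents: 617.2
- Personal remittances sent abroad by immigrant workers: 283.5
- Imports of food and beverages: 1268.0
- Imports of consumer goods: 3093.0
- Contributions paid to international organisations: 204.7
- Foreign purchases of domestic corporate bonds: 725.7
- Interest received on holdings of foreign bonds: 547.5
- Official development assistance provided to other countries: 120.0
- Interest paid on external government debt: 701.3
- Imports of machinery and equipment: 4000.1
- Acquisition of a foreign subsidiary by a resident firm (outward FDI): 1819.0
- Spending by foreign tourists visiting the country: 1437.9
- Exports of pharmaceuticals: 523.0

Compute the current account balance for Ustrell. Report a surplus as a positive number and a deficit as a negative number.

Goods: -4000.1 - 3093.0 + 523.0 - 1268.0 + 1304.8 = -6533.3
Services: 1437.9 + 617.2 + 300.5 + 422.0 = 2777.6
Primary income: -701.3 + 547.5 + 474.2 = 320.4
Secondary income: -120.0 - 204.7 - 283.5 = -608.2
Current account = (-6533.3) + 2777.6 + 320.4 + (-608.2) = -4043.5
(Excluded from the current account — capital account: debt forgiveness received from foreign official creditors 202.9; financial account: foreign purchases of equities on the domestic stock exchange 554.5, inward foreign direct investment in the manufacturing sector 577.3, domestic pension funds' purchases of foreign equities 473.9, foreign purchases of domestic corporate bonds 725.7, acquisition of a foreign subsidiary by a resident firm (outward FDI) 1819.0.)

-4043.5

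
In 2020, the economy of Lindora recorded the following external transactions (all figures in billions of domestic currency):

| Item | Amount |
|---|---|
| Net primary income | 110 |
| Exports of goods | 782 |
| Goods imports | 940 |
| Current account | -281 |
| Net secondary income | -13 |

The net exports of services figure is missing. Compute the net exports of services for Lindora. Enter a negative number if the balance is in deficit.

Current account = goods balance + services balance + net primary income + net secondary income
Sum of the known components = -61
Net exports of services = CA - (known components) = -281 - (-61) = -220

-220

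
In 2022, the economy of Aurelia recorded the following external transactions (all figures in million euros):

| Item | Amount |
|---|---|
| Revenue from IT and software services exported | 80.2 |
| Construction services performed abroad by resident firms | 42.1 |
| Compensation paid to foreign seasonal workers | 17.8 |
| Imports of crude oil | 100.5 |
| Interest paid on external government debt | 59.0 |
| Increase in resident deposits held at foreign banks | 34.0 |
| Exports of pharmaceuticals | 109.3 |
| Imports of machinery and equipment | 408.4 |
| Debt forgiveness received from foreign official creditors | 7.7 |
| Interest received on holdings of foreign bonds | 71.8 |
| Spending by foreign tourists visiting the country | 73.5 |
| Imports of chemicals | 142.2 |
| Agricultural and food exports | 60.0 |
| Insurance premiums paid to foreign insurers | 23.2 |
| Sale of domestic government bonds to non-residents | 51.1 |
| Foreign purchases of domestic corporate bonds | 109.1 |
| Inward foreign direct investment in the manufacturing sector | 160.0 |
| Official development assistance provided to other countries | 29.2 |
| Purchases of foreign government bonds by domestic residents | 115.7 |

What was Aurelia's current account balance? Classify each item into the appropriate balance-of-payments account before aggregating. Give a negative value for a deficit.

Goods: 109.3 - 142.2 - 100.5 + 60.0 - 408.4 = -481.8
Services: 80.2 + 42.1 - 23.2 + 73.5 = 172.6
Primary income: 71.8 - 17.8 - 59.0 = -5.0
Secondary income: -29.2
Current account = (-481.8) + 172.6 + (-5.0) + (-29.2) = -343.4
(Excluded from the current account — financial account: increase in resident deposits held at foreign banks 34.0, sale of domestic government bonds to non-residents 51.1, foreign purchases of domestic corporate bonds 109.1, inward foreign direct investment in the manufacturing sector 160.0, purchases of foreign government bonds by domestic residents 115.7; capital account: debt forgiveness received from foreign official creditors 7.7.)

-343.4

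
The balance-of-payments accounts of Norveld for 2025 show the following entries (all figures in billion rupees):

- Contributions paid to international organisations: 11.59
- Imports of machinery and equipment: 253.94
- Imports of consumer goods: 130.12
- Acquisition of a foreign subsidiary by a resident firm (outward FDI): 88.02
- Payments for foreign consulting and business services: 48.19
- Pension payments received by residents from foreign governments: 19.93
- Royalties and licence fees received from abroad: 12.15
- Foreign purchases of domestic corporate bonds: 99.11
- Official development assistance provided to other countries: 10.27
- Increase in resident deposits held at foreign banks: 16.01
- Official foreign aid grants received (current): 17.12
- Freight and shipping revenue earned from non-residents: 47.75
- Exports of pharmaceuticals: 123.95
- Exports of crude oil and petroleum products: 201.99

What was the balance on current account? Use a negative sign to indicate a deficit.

Goods: 123.95 - 253.94 - 130.12 + 201.99 = -58.12
Services: -48.19 + 47.75 + 12.15 = 11.71
Secondary income: -10.27 + 19.93 + 17.12 - 11.59 = 15.19
Current account = (-58.12) + 11.71 + 15.19 = -31.22
(Excluded from the current account — financial account: acquisition of a foreign subsidiary by a resident firm (outward FDI) 88.02, foreign purchases of domestic corporate bonds 99.11, increase in resident deposits held at foreign banks 16.01.)

-31.22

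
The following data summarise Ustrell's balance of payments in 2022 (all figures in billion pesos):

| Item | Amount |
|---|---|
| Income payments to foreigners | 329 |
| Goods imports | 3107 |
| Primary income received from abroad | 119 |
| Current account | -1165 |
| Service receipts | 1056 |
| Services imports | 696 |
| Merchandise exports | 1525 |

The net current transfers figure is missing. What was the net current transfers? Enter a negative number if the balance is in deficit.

267

Current account = goods balance + services balance + net primary income + net secondary income
Sum of the known components = -1432
Net current transfers = CA - (known components) = -1165 - (-1432) = 267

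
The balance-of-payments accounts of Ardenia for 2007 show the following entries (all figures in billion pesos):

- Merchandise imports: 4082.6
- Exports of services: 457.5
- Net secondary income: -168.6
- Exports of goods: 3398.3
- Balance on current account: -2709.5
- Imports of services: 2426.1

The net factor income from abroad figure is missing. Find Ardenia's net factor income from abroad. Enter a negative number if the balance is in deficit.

112.0

Current account = goods balance + services balance + net primary income + net secondary income
Sum of the known components = -2821.5
Net factor income from abroad = CA - (known components) = -2709.5 - (-2821.5) = 112.0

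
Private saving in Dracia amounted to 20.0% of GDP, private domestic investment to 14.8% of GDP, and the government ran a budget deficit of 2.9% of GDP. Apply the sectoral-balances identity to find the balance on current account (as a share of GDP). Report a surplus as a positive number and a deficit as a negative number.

2.3

By the sectoral-balances identity, CA = (S_private - I) + (T - G).
Private balance = 20.0 - 14.8 = 5.2
Government balance (T - G) = -2.9
CA = 5.2 + (-2.9) = 2.3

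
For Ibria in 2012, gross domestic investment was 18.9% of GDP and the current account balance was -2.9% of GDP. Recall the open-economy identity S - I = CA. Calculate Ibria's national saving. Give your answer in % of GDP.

16.0

S = I + CA = 18.9 + (-2.9) = 16.0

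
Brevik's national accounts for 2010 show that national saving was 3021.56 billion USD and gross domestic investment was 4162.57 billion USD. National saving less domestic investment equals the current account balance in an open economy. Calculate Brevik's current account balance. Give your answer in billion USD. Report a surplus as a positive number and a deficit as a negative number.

-1141.01

S - I = CA (net lending to the rest of the world).
CA = S - I = 3021.56 - 4162.57 = -1141.01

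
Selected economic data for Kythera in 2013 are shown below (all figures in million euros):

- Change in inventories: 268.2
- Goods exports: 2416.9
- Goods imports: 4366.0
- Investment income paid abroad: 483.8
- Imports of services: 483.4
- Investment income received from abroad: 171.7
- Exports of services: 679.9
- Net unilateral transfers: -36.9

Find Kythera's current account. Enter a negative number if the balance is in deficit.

Goods balance = 2416.9 - 4366.0 = -1949.1
Services balance = 679.9 - 483.4 = 196.5
Trade balance (goods + services) = -1949.1 + 196.5 = -1752.6
Net primary income = 171.7 - 483.8 = -312.1
Net secondary income = -36.9
Current account = -1752.6 + (-312.1) + (-36.9) = -2101.6

-2101.6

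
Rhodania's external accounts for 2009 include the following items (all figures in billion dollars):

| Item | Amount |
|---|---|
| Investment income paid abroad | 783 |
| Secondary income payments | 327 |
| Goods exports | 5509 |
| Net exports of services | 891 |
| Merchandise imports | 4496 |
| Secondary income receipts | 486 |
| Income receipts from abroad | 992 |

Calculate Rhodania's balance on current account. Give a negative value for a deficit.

2272

Goods balance = 5509 - 4496 = 1013
Services balance = 891
Trade balance (goods + services) = 1013 + 891 = 1904
Net primary income = 992 - 783 = 209
Net secondary income = 486 - 327 = 159
Current account = 1904 + 209 + 159 = 2272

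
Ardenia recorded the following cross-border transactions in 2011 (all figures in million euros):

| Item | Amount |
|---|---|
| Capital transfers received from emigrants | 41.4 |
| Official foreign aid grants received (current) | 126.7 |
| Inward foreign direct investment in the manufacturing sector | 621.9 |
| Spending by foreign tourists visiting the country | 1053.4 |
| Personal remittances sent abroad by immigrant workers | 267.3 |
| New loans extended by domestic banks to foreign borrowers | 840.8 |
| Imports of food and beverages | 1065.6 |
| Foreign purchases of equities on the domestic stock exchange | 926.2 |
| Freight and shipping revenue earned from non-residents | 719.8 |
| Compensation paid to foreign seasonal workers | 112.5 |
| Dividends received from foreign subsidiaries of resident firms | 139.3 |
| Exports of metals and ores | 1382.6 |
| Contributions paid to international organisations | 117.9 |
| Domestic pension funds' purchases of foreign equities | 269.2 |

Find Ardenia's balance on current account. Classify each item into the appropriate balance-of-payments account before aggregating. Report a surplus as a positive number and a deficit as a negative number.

1858.5

Goods: 1382.6 - 1065.6 = 317.0
Services: 719.8 + 1053.4 = 1773.2
Primary income: -112.5 + 139.3 = 26.8
Secondary income: 126.7 - 267.3 - 117.9 = -258.5
Current account = 317.0 + 1773.2 + 26.8 + (-258.5) = 1858.5
(Excluded from the current account — capital account: capital transfers received from emigrants 41.4; financial account: inward foreign direct investment in the manufacturing sector 621.9, new loans extended by domestic banks to foreign borrowers 840.8, foreign purchases of equities on the domestic stock exchange 926.2, domestic pension funds' purchases of foreign equities 269.2.)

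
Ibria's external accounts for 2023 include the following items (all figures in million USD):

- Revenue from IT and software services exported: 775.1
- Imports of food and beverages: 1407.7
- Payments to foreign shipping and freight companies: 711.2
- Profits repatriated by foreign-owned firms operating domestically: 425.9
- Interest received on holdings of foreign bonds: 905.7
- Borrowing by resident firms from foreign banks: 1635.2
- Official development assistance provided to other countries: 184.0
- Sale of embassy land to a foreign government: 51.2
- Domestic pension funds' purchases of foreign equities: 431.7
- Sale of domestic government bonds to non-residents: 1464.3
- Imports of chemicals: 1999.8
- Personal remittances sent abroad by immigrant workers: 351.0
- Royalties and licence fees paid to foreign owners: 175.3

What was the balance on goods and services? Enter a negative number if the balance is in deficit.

-3518.9

Goods: -1407.7 - 1999.8 = -3407.5
Services: -175.3 - 711.2 + 775.1 = -111.4
Trade balance = -3407.5 + (-111.4) = -3518.9
(Excluded from the trade balance — primary income: profits repatriated by foreign-owned firms operating domestically 425.9, interest received on holdings of foreign bonds 905.7; financial account: borrowing by resident firms from foreign banks 1635.2, domestic pension funds' purchases of foreign equities 431.7, sale of domestic government bonds to non-residents 1464.3; secondary income: official development assistance provided to other countries 184.0, personal remittances sent abroad by immigrant workers 351.0; capital account: sale of embassy land to a foreign government 51.2.)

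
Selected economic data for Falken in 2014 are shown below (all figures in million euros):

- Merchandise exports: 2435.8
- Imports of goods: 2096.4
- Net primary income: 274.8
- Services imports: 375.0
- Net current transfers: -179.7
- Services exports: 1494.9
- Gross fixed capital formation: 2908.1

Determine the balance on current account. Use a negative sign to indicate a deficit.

Goods balance = 2435.8 - 2096.4 = 339.4
Services balance = 1494.9 - 375.0 = 1119.9
Trade balance (goods + services) = 339.4 + 1119.9 = 1459.3
Net primary income = 274.8
Net secondary income = -179.7
Current account = 1459.3 + 274.8 + (-179.7) = 1554.4

1554.4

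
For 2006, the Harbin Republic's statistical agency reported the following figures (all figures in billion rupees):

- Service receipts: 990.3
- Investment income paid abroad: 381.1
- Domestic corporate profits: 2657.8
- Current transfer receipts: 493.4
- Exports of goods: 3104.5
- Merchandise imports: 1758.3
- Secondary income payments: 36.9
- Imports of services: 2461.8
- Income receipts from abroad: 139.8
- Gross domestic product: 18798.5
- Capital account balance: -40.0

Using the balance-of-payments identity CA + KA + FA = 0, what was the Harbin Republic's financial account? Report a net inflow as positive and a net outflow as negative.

-49.9

Goods balance = 3104.5 - 1758.3 = 1346.2
Services balance = 990.3 - 2461.8 = -1471.5
Trade balance (goods + services) = 1346.2 + (-1471.5) = -125.3
Net primary income = 139.8 - 381.1 = -241.3
Net secondary income = 493.4 - 36.9 = 456.5
Current account = -125.3 + (-241.3) + 456.5 = 89.9
Financial account = -(89.9 + (-40.0)) = -49.9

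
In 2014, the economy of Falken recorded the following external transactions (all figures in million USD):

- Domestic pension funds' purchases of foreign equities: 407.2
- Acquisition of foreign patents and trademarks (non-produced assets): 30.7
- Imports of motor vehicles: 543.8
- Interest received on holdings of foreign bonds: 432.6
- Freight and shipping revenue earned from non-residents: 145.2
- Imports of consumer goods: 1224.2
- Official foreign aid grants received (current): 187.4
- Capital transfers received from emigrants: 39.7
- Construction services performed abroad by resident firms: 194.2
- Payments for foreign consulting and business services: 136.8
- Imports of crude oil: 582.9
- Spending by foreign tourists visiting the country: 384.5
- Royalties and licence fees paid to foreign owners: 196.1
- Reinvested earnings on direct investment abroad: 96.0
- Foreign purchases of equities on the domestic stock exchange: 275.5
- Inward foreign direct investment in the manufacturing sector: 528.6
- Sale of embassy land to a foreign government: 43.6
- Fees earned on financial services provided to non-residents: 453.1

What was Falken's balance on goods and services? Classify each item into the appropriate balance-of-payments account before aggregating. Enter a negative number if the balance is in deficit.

-1506.8

Goods: -582.9 - 543.8 - 1224.2 = -2350.9
Services: 384.5 - 136.8 - 196.1 + 453.1 + 194.2 + 145.2 = 844.1
Trade balance = -2350.9 + 844.1 = -1506.8
(Excluded from the trade balance — financial account: domestic pension funds' purchases of foreign equities 407.2, foreign purchases of equities on the domestic stock exchange 275.5, inward foreign direct investment in the manufacturing sector 528.6; capital account: acquisition of foreign patents and trademarks (non-produced assets) 30.7, capital transfers received from emigrants 39.7, sale of embassy land to a foreign government 43.6; primary income: interest received on holdings of foreign bonds 432.6, reinvested earnings on direct investment abroad 96.0; secondary income: official foreign aid grants received (current) 187.4.)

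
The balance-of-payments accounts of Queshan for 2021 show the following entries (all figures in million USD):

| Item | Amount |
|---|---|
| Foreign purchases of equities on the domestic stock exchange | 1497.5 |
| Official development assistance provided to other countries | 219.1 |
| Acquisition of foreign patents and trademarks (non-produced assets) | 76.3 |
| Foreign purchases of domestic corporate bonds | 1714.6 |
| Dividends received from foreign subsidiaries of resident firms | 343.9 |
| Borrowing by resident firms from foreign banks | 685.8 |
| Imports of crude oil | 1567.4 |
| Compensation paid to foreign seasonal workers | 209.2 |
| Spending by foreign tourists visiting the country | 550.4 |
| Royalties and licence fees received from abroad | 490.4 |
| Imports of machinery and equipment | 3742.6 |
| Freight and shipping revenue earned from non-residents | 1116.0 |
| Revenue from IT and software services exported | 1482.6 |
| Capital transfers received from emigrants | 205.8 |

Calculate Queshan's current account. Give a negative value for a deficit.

Goods: -1567.4 - 3742.6 = -5310.0
Services: 550.4 + 1116.0 + 1482.6 + 490.4 = 3639.4
Primary income: -209.2 + 343.9 = 134.7
Secondary income: -219.1
Current account = (-5310.0) + 3639.4 + 134.7 + (-219.1) = -1755.0
(Excluded from the current account — financial account: foreign purchases of equities on the domestic stock exchange 1497.5, foreign purchases of domestic corporate bonds 1714.6, borrowing by resident firms from foreign banks 685.8; capital account: acquisition of foreign patents and trademarks (non-produced assets) 76.3, capital transfers received from emigrants 205.8.)

-1755.0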